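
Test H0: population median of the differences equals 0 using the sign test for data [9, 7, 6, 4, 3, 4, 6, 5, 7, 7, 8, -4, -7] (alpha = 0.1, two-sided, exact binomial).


Step 1: Discard zero differences. Original n = 13; n_eff = number of nonzero differences = 13.
Nonzero differences (with sign): +9, +7, +6, +4, +3, +4, +6, +5, +7, +7, +8, -4, -7
Step 2: Count signs: positive = 11, negative = 2.
Step 3: Under H0: P(positive) = 0.5, so the number of positives S ~ Bin(13, 0.5).
Step 4: Two-sided exact p-value = sum of Bin(13,0.5) probabilities at or below the observed probability = 0.022461.
Step 5: alpha = 0.1. reject H0.

n_eff = 13, pos = 11, neg = 2, p = 0.022461, reject H0.


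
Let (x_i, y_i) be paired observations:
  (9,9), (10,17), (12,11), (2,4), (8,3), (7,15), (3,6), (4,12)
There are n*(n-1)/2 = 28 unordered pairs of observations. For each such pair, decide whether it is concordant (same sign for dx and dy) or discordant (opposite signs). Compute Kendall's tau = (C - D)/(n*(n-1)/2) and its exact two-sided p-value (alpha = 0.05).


Step 1: Enumerate the 28 unordered pairs (i,j) with i<j and classify each by sign(x_j-x_i) * sign(y_j-y_i).
  (1,2):dx=+1,dy=+8->C; (1,3):dx=+3,dy=+2->C; (1,4):dx=-7,dy=-5->C; (1,5):dx=-1,dy=-6->C
  (1,6):dx=-2,dy=+6->D; (1,7):dx=-6,dy=-3->C; (1,8):dx=-5,dy=+3->D; (2,3):dx=+2,dy=-6->D
  (2,4):dx=-8,dy=-13->C; (2,5):dx=-2,dy=-14->C; (2,6):dx=-3,dy=-2->C; (2,7):dx=-7,dy=-11->C
  (2,8):dx=-6,dy=-5->C; (3,4):dx=-10,dy=-7->C; (3,5):dx=-4,dy=-8->C; (3,6):dx=-5,dy=+4->D
  (3,7):dx=-9,dy=-5->C; (3,8):dx=-8,dy=+1->D; (4,5):dx=+6,dy=-1->D; (4,6):dx=+5,dy=+11->C
  (4,7):dx=+1,dy=+2->C; (4,8):dx=+2,dy=+8->C; (5,6):dx=-1,dy=+12->D; (5,7):dx=-5,dy=+3->D
  (5,8):dx=-4,dy=+9->D; (6,7):dx=-4,dy=-9->C; (6,8):dx=-3,dy=-3->C; (7,8):dx=+1,dy=+6->C
Step 2: C = 19, D = 9, total pairs = 28.
Step 3: tau = (C - D)/(n(n-1)/2) = (19 - 9)/28 = 0.357143.
Step 4: Exact two-sided p-value (enumerate n! = 40320 permutations of y under H0): p = 0.275099.
Step 5: alpha = 0.05. fail to reject H0.

tau_b = 0.3571 (C=19, D=9), p = 0.275099, fail to reject H0.


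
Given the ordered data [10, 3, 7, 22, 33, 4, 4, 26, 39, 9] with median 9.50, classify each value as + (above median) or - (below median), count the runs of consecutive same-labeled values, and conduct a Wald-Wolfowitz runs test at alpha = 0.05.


Step 1: Compute median = 9.50; label A = above, B = below.
Labels in order: ABBAABBAAB  (n_A = 5, n_B = 5)
Step 2: Count runs R = 6.
Step 3: Under H0 (random ordering), E[R] = 2*n_A*n_B/(n_A+n_B) + 1 = 2*5*5/10 + 1 = 6.0000.
        Var[R] = 2*n_A*n_B*(2*n_A*n_B - n_A - n_B) / ((n_A+n_B)^2 * (n_A+n_B-1)) = 2000/900 = 2.2222.
        SD[R] = 1.4907.
Step 4: R = E[R], so z = 0 with no continuity correction.
Step 5: Two-sided p-value via normal approximation = 2*(1 - Phi(|z|)) = 1.000000.
Step 6: alpha = 0.05. fail to reject H0.

R = 6, z = 0.0000, p = 1.000000, fail to reject H0.


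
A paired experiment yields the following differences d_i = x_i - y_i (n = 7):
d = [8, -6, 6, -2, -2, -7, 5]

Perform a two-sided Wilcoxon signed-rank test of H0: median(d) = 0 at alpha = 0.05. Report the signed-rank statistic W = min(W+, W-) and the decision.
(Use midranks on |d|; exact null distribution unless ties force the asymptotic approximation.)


Step 1: Drop any zero differences (none here) and take |d_i|.
|d| = [8, 6, 6, 2, 2, 7, 5]
Step 2: Midrank |d_i| (ties get averaged ranks).
ranks: |8|->7, |6|->4.5, |6|->4.5, |2|->1.5, |2|->1.5, |7|->6, |5|->3
Step 3: Attach original signs; sum ranks with positive sign and with negative sign.
W+ = 7 + 4.5 + 3 = 14.5
W- = 4.5 + 1.5 + 1.5 + 6 = 13.5
(Check: W+ + W- = 28 should equal n(n+1)/2 = 28.)
Step 4: Test statistic W = min(W+, W-) = 13.5.
Step 5: Ties in |d|, so use the tie-corrected normal approximation.
        E[W] = n(n+1)/4 = 7*8/4 = 14.
        Tie groups: |d|=2 (t=2), |d|=6 (t=2); sum(t^3 - t) = 12.
        Var[W] = n(n+1)(2n+1)/24 - sum(t^3-t)/48 = 840/24 - 12/48 = 34.75.
        z = (W - E[W]) / sqrt(Var[W]) = (13.5 - 14) / 5.8949 = -0.0848.
        Two-sided p = 2*Phi(z) = 0.932405.
Step 6: alpha = 0.05. fail to reject H0.

W+ = 14.5, W- = 13.5, W = min = 13.5, p = 0.932405, fail to reject H0.


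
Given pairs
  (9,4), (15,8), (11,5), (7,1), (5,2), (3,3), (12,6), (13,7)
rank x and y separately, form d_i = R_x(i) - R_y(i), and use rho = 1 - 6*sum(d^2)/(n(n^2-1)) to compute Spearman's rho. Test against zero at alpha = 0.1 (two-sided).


Step 1: Rank x and y separately (midranks; no ties here).
rank(x): 9->4, 15->8, 11->5, 7->3, 5->2, 3->1, 12->6, 13->7
rank(y): 4->4, 8->8, 5->5, 1->1, 2->2, 3->3, 6->6, 7->7
Step 2: d_i = R_x(i) - R_y(i); compute d_i^2.
  (4-4)^2=0, (8-8)^2=0, (5-5)^2=0, (3-1)^2=4, (2-2)^2=0, (1-3)^2=4, (6-6)^2=0, (7-7)^2=0
sum(d^2) = 8.
Step 3: rho = 1 - 6*8 / (8*(8^2 - 1)) = 1 - 48/504 = 0.904762.
Step 4: Under H0, t = rho * sqrt((n-2)/(1-rho^2)) = 5.2034 ~ t(6).
Step 5: Two-sided p-value from the t-distribution with 6 df = 0.002008.
Step 6: alpha = 0.1. reject H0.

rho = 0.9048, p = 0.002008, reject H0 at alpha = 0.1.


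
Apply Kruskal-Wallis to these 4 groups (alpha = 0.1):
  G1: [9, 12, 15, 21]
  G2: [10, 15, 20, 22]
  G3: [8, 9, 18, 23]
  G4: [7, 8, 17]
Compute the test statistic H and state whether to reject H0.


Step 1: Combine all N = 15 observations and assign midranks.
sorted (value, group, rank): (7,G4,1), (8,G3,2.5), (8,G4,2.5), (9,G1,4.5), (9,G3,4.5), (10,G2,6), (12,G1,7), (15,G1,8.5), (15,G2,8.5), (17,G4,10), (18,G3,11), (20,G2,12), (21,G1,13), (22,G2,14), (23,G3,15)
Step 2: Sum ranks within each group.
R_1 = 33 (n_1 = 4)
R_2 = 40.5 (n_2 = 4)
R_3 = 33 (n_3 = 4)
R_4 = 13.5 (n_4 = 3)
Step 3: H = 12/(N(N+1)) * sum(R_i^2/n_i) - 3(N+1)
     = 12/(15*16) * (33^2/4 + 40.5^2/4 + 33^2/4 + 13.5^2/3) - 3*16
     = 0.050000 * 1015.31 - 48
     = 2.765625.
Step 4: Ties present; correction factor C = 1 - 18/(15^3 - 15) = 0.994643. Corrected H = 2.765625 / 0.994643 = 2.780521.
Step 5: Under H0, H ~ chi^2(3); p-value = 0.426717.
Step 6: alpha = 0.1. fail to reject H0.

H = 2.7805, df = 3, p = 0.426717, fail to reject H0.


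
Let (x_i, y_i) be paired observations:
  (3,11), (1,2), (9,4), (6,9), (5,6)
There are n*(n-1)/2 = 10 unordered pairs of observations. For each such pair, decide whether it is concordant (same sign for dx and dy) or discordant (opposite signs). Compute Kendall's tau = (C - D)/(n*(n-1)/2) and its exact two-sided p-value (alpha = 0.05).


Step 1: Enumerate the 10 unordered pairs (i,j) with i<j and classify each by sign(x_j-x_i) * sign(y_j-y_i).
  (1,2):dx=-2,dy=-9->C; (1,3):dx=+6,dy=-7->D; (1,4):dx=+3,dy=-2->D; (1,5):dx=+2,dy=-5->D
  (2,3):dx=+8,dy=+2->C; (2,4):dx=+5,dy=+7->C; (2,5):dx=+4,dy=+4->C; (3,4):dx=-3,dy=+5->D
  (3,5):dx=-4,dy=+2->D; (4,5):dx=-1,dy=-3->C
Step 2: C = 5, D = 5, total pairs = 10.
Step 3: tau = (C - D)/(n(n-1)/2) = (5 - 5)/10 = 0.000000.
Step 4: Exact two-sided p-value (enumerate n! = 120 permutations of y under H0): p = 1.000000.
Step 5: alpha = 0.05. fail to reject H0.

tau_b = 0.0000 (C=5, D=5), p = 1.000000, fail to reject H0.


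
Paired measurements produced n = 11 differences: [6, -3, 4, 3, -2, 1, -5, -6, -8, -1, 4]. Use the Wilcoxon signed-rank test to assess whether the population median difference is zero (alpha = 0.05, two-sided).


Step 1: Drop any zero differences (none here) and take |d_i|.
|d| = [6, 3, 4, 3, 2, 1, 5, 6, 8, 1, 4]
Step 2: Midrank |d_i| (ties get averaged ranks).
ranks: |6|->9.5, |3|->4.5, |4|->6.5, |3|->4.5, |2|->3, |1|->1.5, |5|->8, |6|->9.5, |8|->11, |1|->1.5, |4|->6.5
Step 3: Attach original signs; sum ranks with positive sign and with negative sign.
W+ = 9.5 + 6.5 + 4.5 + 1.5 + 6.5 = 28.5
W- = 4.5 + 3 + 8 + 9.5 + 11 + 1.5 = 37.5
(Check: W+ + W- = 66 should equal n(n+1)/2 = 66.)
Step 4: Test statistic W = min(W+, W-) = 28.5.
Step 5: Ties in |d|, so use the tie-corrected normal approximation.
        E[W] = n(n+1)/4 = 11*12/4 = 33.
        Tie groups: |d|=1 (t=2), |d|=3 (t=2), |d|=4 (t=2), |d|=6 (t=2); sum(t^3 - t) = 24.
        Var[W] = n(n+1)(2n+1)/24 - sum(t^3-t)/48 = 3036/24 - 24/48 = 126.
        z = (W - E[W]) / sqrt(Var[W]) = (28.5 - 33) / 11.2250 = -0.4009.
        Two-sided p = 2*Phi(z) = 0.688500.
Step 6: alpha = 0.05. fail to reject H0.

W+ = 28.5, W- = 37.5, W = min = 28.5, p = 0.688500, fail to reject H0.


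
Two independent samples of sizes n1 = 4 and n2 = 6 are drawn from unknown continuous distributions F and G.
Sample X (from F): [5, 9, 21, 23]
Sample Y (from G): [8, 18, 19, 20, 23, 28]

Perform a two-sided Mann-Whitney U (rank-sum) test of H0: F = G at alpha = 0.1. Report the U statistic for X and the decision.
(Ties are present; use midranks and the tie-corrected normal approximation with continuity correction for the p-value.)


Step 1: Combine and sort all 10 observations; assign midranks.
sorted (value, group): (5,X), (8,Y), (9,X), (18,Y), (19,Y), (20,Y), (21,X), (23,X), (23,Y), (28,Y)
ranks: 5->1, 8->2, 9->3, 18->4, 19->5, 20->6, 21->7, 23->8.5, 23->8.5, 28->10
Step 2: Rank sum for X: R1 = 1 + 3 + 7 + 8.5 = 19.5.
Step 3: U_X = R1 - n1(n1+1)/2 = 19.5 - 4*5/2 = 19.5 - 10 = 9.5.
       U_Y = n1*n2 - U_X = 24 - 9.5 = 14.5.
Step 4: Ties are present, so use the tie-corrected normal approximation (with continuity correction) for the p-value.
Step 5: p-value = 0.668870; compare to alpha = 0.1. fail to reject H0.

U_X = 9.5, p = 0.668870, fail to reject H0 at alpha = 0.1.


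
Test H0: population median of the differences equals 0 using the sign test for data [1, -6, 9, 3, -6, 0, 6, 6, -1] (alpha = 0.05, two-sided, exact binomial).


Step 1: Discard zero differences. Original n = 9; n_eff = number of nonzero differences = 8.
Nonzero differences (with sign): +1, -6, +9, +3, -6, +6, +6, -1
Step 2: Count signs: positive = 5, negative = 3.
Step 3: Under H0: P(positive) = 0.5, so the number of positives S ~ Bin(8, 0.5).
Step 4: Two-sided exact p-value = sum of Bin(8,0.5) probabilities at or below the observed probability = 0.726562.
Step 5: alpha = 0.05. fail to reject H0.

n_eff = 8, pos = 5, neg = 3, p = 0.726562, fail to reject H0.


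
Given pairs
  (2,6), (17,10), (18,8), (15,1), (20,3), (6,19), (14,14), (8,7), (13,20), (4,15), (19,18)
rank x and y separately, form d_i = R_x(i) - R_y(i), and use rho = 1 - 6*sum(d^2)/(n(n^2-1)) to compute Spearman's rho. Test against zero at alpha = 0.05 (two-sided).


Step 1: Rank x and y separately (midranks; no ties here).
rank(x): 2->1, 17->8, 18->9, 15->7, 20->11, 6->3, 14->6, 8->4, 13->5, 4->2, 19->10
rank(y): 6->3, 10->6, 8->5, 1->1, 3->2, 19->10, 14->7, 7->4, 20->11, 15->8, 18->9
Step 2: d_i = R_x(i) - R_y(i); compute d_i^2.
  (1-3)^2=4, (8-6)^2=4, (9-5)^2=16, (7-1)^2=36, (11-2)^2=81, (3-10)^2=49, (6-7)^2=1, (4-4)^2=0, (5-11)^2=36, (2-8)^2=36, (10-9)^2=1
sum(d^2) = 264.
Step 3: rho = 1 - 6*264 / (11*(11^2 - 1)) = 1 - 1584/1320 = -0.200000.
Step 4: Under H0, t = rho * sqrt((n-2)/(1-rho^2)) = -0.6124 ~ t(9).
Step 5: Two-sided p-value from the t-distribution with 9 df = 0.555445.
Step 6: alpha = 0.05. fail to reject H0.

rho = -0.2000, p = 0.555445, fail to reject H0 at alpha = 0.05.


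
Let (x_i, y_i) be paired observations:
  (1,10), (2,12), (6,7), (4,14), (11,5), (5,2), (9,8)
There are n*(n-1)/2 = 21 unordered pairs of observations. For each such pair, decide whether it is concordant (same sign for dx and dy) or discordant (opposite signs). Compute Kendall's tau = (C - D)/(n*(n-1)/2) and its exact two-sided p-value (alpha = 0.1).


Step 1: Enumerate the 21 unordered pairs (i,j) with i<j and classify each by sign(x_j-x_i) * sign(y_j-y_i).
  (1,2):dx=+1,dy=+2->C; (1,3):dx=+5,dy=-3->D; (1,4):dx=+3,dy=+4->C; (1,5):dx=+10,dy=-5->D
  (1,6):dx=+4,dy=-8->D; (1,7):dx=+8,dy=-2->D; (2,3):dx=+4,dy=-5->D; (2,4):dx=+2,dy=+2->C
  (2,5):dx=+9,dy=-7->D; (2,6):dx=+3,dy=-10->D; (2,7):dx=+7,dy=-4->D; (3,4):dx=-2,dy=+7->D
  (3,5):dx=+5,dy=-2->D; (3,6):dx=-1,dy=-5->C; (3,7):dx=+3,dy=+1->C; (4,5):dx=+7,dy=-9->D
  (4,6):dx=+1,dy=-12->D; (4,7):dx=+5,dy=-6->D; (5,6):dx=-6,dy=-3->C; (5,7):dx=-2,dy=+3->D
  (6,7):dx=+4,dy=+6->C
Step 2: C = 7, D = 14, total pairs = 21.
Step 3: tau = (C - D)/(n(n-1)/2) = (7 - 14)/21 = -0.333333.
Step 4: Exact two-sided p-value (enumerate n! = 5040 permutations of y under H0): p = 0.381349.
Step 5: alpha = 0.1. fail to reject H0.

tau_b = -0.3333 (C=7, D=14), p = 0.381349, fail to reject H0.


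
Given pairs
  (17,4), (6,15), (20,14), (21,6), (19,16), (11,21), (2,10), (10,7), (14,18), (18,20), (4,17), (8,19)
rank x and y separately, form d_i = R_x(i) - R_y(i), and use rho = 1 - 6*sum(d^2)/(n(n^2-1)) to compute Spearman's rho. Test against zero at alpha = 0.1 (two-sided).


Step 1: Rank x and y separately (midranks; no ties here).
rank(x): 17->8, 6->3, 20->11, 21->12, 19->10, 11->6, 2->1, 10->5, 14->7, 18->9, 4->2, 8->4
rank(y): 4->1, 15->6, 14->5, 6->2, 16->7, 21->12, 10->4, 7->3, 18->9, 20->11, 17->8, 19->10
Step 2: d_i = R_x(i) - R_y(i); compute d_i^2.
  (8-1)^2=49, (3-6)^2=9, (11-5)^2=36, (12-2)^2=100, (10-7)^2=9, (6-12)^2=36, (1-4)^2=9, (5-3)^2=4, (7-9)^2=4, (9-11)^2=4, (2-8)^2=36, (4-10)^2=36
sum(d^2) = 332.
Step 3: rho = 1 - 6*332 / (12*(12^2 - 1)) = 1 - 1992/1716 = -0.160839.
Step 4: Under H0, t = rho * sqrt((n-2)/(1-rho^2)) = -0.5153 ~ t(10).
Step 5: Two-sided p-value from the t-distribution with 10 df = 0.617523.
Step 6: alpha = 0.1. fail to reject H0.

rho = -0.1608, p = 0.617523, fail to reject H0 at alpha = 0.1.


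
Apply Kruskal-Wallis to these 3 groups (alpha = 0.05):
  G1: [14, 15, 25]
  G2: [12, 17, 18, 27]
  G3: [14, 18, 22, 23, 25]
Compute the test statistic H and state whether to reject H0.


Step 1: Combine all N = 12 observations and assign midranks.
sorted (value, group, rank): (12,G2,1), (14,G1,2.5), (14,G3,2.5), (15,G1,4), (17,G2,5), (18,G2,6.5), (18,G3,6.5), (22,G3,8), (23,G3,9), (25,G1,10.5), (25,G3,10.5), (27,G2,12)
Step 2: Sum ranks within each group.
R_1 = 17 (n_1 = 3)
R_2 = 24.5 (n_2 = 4)
R_3 = 36.5 (n_3 = 5)
Step 3: H = 12/(N(N+1)) * sum(R_i^2/n_i) - 3(N+1)
     = 12/(12*13) * (17^2/3 + 24.5^2/4 + 36.5^2/5) - 3*13
     = 0.076923 * 512.846 - 39
     = 0.449679.
Step 4: Ties present; correction factor C = 1 - 18/(12^3 - 12) = 0.989510. Corrected H = 0.449679 / 0.989510 = 0.454446.
Step 5: Under H0, H ~ chi^2(2); p-value = 0.796743.
Step 6: alpha = 0.05. fail to reject H0.

H = 0.4544, df = 2, p = 0.796743, fail to reject H0.


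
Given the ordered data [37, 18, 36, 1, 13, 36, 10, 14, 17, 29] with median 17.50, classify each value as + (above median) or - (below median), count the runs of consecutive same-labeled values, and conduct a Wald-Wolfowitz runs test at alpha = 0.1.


Step 1: Compute median = 17.50; label A = above, B = below.
Labels in order: AAABBABBBA  (n_A = 5, n_B = 5)
Step 2: Count runs R = 5.
Step 3: Under H0 (random ordering), E[R] = 2*n_A*n_B/(n_A+n_B) + 1 = 2*5*5/10 + 1 = 6.0000.
        Var[R] = 2*n_A*n_B*(2*n_A*n_B - n_A - n_B) / ((n_A+n_B)^2 * (n_A+n_B-1)) = 2000/900 = 2.2222.
        SD[R] = 1.4907.
Step 4: Continuity-corrected z = (R + 0.5 - E[R]) / SD[R] = (5 + 0.5 - 6.0000) / 1.4907 = -0.3354.
Step 5: Two-sided p-value via normal approximation = 2*(1 - Phi(|z|)) = 0.737316.
Step 6: alpha = 0.1. fail to reject H0.

R = 5, z = -0.3354, p = 0.737316, fail to reject H0.


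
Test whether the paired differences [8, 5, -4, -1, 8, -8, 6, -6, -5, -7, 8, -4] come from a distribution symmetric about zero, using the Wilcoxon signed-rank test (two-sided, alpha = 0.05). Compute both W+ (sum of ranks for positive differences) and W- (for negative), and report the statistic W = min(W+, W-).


Step 1: Drop any zero differences (none here) and take |d_i|.
|d| = [8, 5, 4, 1, 8, 8, 6, 6, 5, 7, 8, 4]
Step 2: Midrank |d_i| (ties get averaged ranks).
ranks: |8|->10.5, |5|->4.5, |4|->2.5, |1|->1, |8|->10.5, |8|->10.5, |6|->6.5, |6|->6.5, |5|->4.5, |7|->8, |8|->10.5, |4|->2.5
Step 3: Attach original signs; sum ranks with positive sign and with negative sign.
W+ = 10.5 + 4.5 + 10.5 + 6.5 + 10.5 = 42.5
W- = 2.5 + 1 + 10.5 + 6.5 + 4.5 + 8 + 2.5 = 35.5
(Check: W+ + W- = 78 should equal n(n+1)/2 = 78.)
Step 4: Test statistic W = min(W+, W-) = 35.5.
Step 5: Ties in |d|, so use the tie-corrected normal approximation.
        E[W] = n(n+1)/4 = 12*13/4 = 39.
        Tie groups: |d|=4 (t=2), |d|=5 (t=2), |d|=6 (t=2), |d|=8 (t=4); sum(t^3 - t) = 78.
        Var[W] = n(n+1)(2n+1)/24 - sum(t^3-t)/48 = 3900/24 - 78/48 = 160.875.
        z = (W - E[W]) / sqrt(Var[W]) = (35.5 - 39) / 12.6837 = -0.2759.
        Two-sided p = 2*Phi(z) = 0.782590.
Step 6: alpha = 0.05. fail to reject H0.

W+ = 42.5, W- = 35.5, W = min = 35.5, p = 0.782590, fail to reject H0.


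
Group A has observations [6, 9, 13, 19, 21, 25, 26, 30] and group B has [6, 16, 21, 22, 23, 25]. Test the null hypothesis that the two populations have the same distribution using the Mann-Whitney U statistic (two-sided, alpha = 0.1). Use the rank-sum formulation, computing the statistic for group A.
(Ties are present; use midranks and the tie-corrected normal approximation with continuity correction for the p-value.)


Step 1: Combine and sort all 14 observations; assign midranks.
sorted (value, group): (6,X), (6,Y), (9,X), (13,X), (16,Y), (19,X), (21,X), (21,Y), (22,Y), (23,Y), (25,X), (25,Y), (26,X), (30,X)
ranks: 6->1.5, 6->1.5, 9->3, 13->4, 16->5, 19->6, 21->7.5, 21->7.5, 22->9, 23->10, 25->11.5, 25->11.5, 26->13, 30->14
Step 2: Rank sum for X: R1 = 1.5 + 3 + 4 + 6 + 7.5 + 11.5 + 13 + 14 = 60.5.
Step 3: U_X = R1 - n1(n1+1)/2 = 60.5 - 8*9/2 = 60.5 - 36 = 24.5.
       U_Y = n1*n2 - U_X = 48 - 24.5 = 23.5.
Step 4: Ties are present, so use the tie-corrected normal approximation (with continuity correction) for the p-value.
Step 5: p-value = 1.000000; compare to alpha = 0.1. fail to reject H0.

U_X = 24.5, p = 1.000000, fail to reject H0 at alpha = 0.1.


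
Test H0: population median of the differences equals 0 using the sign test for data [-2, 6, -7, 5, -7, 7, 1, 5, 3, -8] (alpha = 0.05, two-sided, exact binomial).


Step 1: Discard zero differences. Original n = 10; n_eff = number of nonzero differences = 10.
Nonzero differences (with sign): -2, +6, -7, +5, -7, +7, +1, +5, +3, -8
Step 2: Count signs: positive = 6, negative = 4.
Step 3: Under H0: P(positive) = 0.5, so the number of positives S ~ Bin(10, 0.5).
Step 4: Two-sided exact p-value = sum of Bin(10,0.5) probabilities at or below the observed probability = 0.753906.
Step 5: alpha = 0.05. fail to reject H0.

n_eff = 10, pos = 6, neg = 4, p = 0.753906, fail to reject H0.


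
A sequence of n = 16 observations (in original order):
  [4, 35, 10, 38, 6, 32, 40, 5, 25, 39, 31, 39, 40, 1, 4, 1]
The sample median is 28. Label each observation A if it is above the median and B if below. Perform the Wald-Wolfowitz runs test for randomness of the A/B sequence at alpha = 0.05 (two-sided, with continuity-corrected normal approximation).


Step 1: Compute median = 28; label A = above, B = below.
Labels in order: BABABAABBAAAABBB  (n_A = 8, n_B = 8)
Step 2: Count runs R = 9.
Step 3: Under H0 (random ordering), E[R] = 2*n_A*n_B/(n_A+n_B) + 1 = 2*8*8/16 + 1 = 9.0000.
        Var[R] = 2*n_A*n_B*(2*n_A*n_B - n_A - n_B) / ((n_A+n_B)^2 * (n_A+n_B-1)) = 14336/3840 = 3.7333.
        SD[R] = 1.9322.
Step 4: R = E[R], so z = 0 with no continuity correction.
Step 5: Two-sided p-value via normal approximation = 2*(1 - Phi(|z|)) = 1.000000.
Step 6: alpha = 0.05. fail to reject H0.

R = 9, z = 0.0000, p = 1.000000, fail to reject H0.


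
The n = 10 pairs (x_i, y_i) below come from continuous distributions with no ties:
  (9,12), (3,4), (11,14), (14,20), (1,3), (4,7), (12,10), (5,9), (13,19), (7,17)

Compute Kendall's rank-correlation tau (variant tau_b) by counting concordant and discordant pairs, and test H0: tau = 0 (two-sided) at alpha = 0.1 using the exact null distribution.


Step 1: Enumerate the 45 unordered pairs (i,j) with i<j and classify each by sign(x_j-x_i) * sign(y_j-y_i).
  (1,2):dx=-6,dy=-8->C; (1,3):dx=+2,dy=+2->C; (1,4):dx=+5,dy=+8->C; (1,5):dx=-8,dy=-9->C
  (1,6):dx=-5,dy=-5->C; (1,7):dx=+3,dy=-2->D; (1,8):dx=-4,dy=-3->C; (1,9):dx=+4,dy=+7->C
  (1,10):dx=-2,dy=+5->D; (2,3):dx=+8,dy=+10->C; (2,4):dx=+11,dy=+16->C; (2,5):dx=-2,dy=-1->C
  (2,6):dx=+1,dy=+3->C; (2,7):dx=+9,dy=+6->C; (2,8):dx=+2,dy=+5->C; (2,9):dx=+10,dy=+15->C
  (2,10):dx=+4,dy=+13->C; (3,4):dx=+3,dy=+6->C; (3,5):dx=-10,dy=-11->C; (3,6):dx=-7,dy=-7->C
  (3,7):dx=+1,dy=-4->D; (3,8):dx=-6,dy=-5->C; (3,9):dx=+2,dy=+5->C; (3,10):dx=-4,dy=+3->D
  (4,5):dx=-13,dy=-17->C; (4,6):dx=-10,dy=-13->C; (4,7):dx=-2,dy=-10->C; (4,8):dx=-9,dy=-11->C
  (4,9):dx=-1,dy=-1->C; (4,10):dx=-7,dy=-3->C; (5,6):dx=+3,dy=+4->C; (5,7):dx=+11,dy=+7->C
  (5,8):dx=+4,dy=+6->C; (5,9):dx=+12,dy=+16->C; (5,10):dx=+6,dy=+14->C; (6,7):dx=+8,dy=+3->C
  (6,8):dx=+1,dy=+2->C; (6,9):dx=+9,dy=+12->C; (6,10):dx=+3,dy=+10->C; (7,8):dx=-7,dy=-1->C
  (7,9):dx=+1,dy=+9->C; (7,10):dx=-5,dy=+7->D; (8,9):dx=+8,dy=+10->C; (8,10):dx=+2,dy=+8->C
  (9,10):dx=-6,dy=-2->C
Step 2: C = 40, D = 5, total pairs = 45.
Step 3: tau = (C - D)/(n(n-1)/2) = (40 - 5)/45 = 0.777778.
Step 4: Exact two-sided p-value (enumerate n! = 3628800 permutations of y under H0): p = 0.000946.
Step 5: alpha = 0.1. reject H0.

tau_b = 0.7778 (C=40, D=5), p = 0.000946, reject H0.


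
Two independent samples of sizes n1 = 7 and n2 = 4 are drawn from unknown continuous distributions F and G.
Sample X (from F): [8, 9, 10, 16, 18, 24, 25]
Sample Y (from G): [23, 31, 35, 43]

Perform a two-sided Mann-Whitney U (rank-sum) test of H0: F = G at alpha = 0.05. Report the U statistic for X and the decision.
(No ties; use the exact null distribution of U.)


Step 1: Combine and sort all 11 observations; assign midranks.
sorted (value, group): (8,X), (9,X), (10,X), (16,X), (18,X), (23,Y), (24,X), (25,X), (31,Y), (35,Y), (43,Y)
ranks: 8->1, 9->2, 10->3, 16->4, 18->5, 23->6, 24->7, 25->8, 31->9, 35->10, 43->11
Step 2: Rank sum for X: R1 = 1 + 2 + 3 + 4 + 5 + 7 + 8 = 30.
Step 3: U_X = R1 - n1(n1+1)/2 = 30 - 7*8/2 = 30 - 28 = 2.
       U_Y = n1*n2 - U_X = 28 - 2 = 26.
Step 4: No ties, so the exact null distribution of U (based on enumerating the C(11,7) = 330 equally likely rank assignments) gives the two-sided p-value.
Step 5: p-value = 0.024242; compare to alpha = 0.05. reject H0.

U_X = 2, p = 0.024242, reject H0 at alpha = 0.05.


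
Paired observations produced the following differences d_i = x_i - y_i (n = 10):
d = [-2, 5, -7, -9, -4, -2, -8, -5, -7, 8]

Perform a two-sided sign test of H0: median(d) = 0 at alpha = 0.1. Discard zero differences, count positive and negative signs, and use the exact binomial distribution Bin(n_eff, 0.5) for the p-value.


Step 1: Discard zero differences. Original n = 10; n_eff = number of nonzero differences = 10.
Nonzero differences (with sign): -2, +5, -7, -9, -4, -2, -8, -5, -7, +8
Step 2: Count signs: positive = 2, negative = 8.
Step 3: Under H0: P(positive) = 0.5, so the number of positives S ~ Bin(10, 0.5).
Step 4: Two-sided exact p-value = sum of Bin(10,0.5) probabilities at or below the observed probability = 0.109375.
Step 5: alpha = 0.1. fail to reject H0.

n_eff = 10, pos = 2, neg = 8, p = 0.109375, fail to reject H0.


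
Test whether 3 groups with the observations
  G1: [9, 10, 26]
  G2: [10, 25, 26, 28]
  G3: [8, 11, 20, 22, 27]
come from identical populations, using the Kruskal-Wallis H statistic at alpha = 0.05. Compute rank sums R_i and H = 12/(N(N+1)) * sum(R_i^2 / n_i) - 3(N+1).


Step 1: Combine all N = 12 observations and assign midranks.
sorted (value, group, rank): (8,G3,1), (9,G1,2), (10,G1,3.5), (10,G2,3.5), (11,G3,5), (20,G3,6), (22,G3,7), (25,G2,8), (26,G1,9.5), (26,G2,9.5), (27,G3,11), (28,G2,12)
Step 2: Sum ranks within each group.
R_1 = 15 (n_1 = 3)
R_2 = 33 (n_2 = 4)
R_3 = 30 (n_3 = 5)
Step 3: H = 12/(N(N+1)) * sum(R_i^2/n_i) - 3(N+1)
     = 12/(12*13) * (15^2/3 + 33^2/4 + 30^2/5) - 3*13
     = 0.076923 * 527.25 - 39
     = 1.557692.
Step 4: Ties present; correction factor C = 1 - 12/(12^3 - 12) = 0.993007. Corrected H = 1.557692 / 0.993007 = 1.568662.
Step 5: Under H0, H ~ chi^2(2); p-value = 0.456425.
Step 6: alpha = 0.05. fail to reject H0.

H = 1.5687, df = 2, p = 0.456425, fail to reject H0.


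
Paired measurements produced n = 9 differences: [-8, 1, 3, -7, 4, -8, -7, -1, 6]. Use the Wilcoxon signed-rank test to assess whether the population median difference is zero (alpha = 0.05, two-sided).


Step 1: Drop any zero differences (none here) and take |d_i|.
|d| = [8, 1, 3, 7, 4, 8, 7, 1, 6]
Step 2: Midrank |d_i| (ties get averaged ranks).
ranks: |8|->8.5, |1|->1.5, |3|->3, |7|->6.5, |4|->4, |8|->8.5, |7|->6.5, |1|->1.5, |6|->5
Step 3: Attach original signs; sum ranks with positive sign and with negative sign.
W+ = 1.5 + 3 + 4 + 5 = 13.5
W- = 8.5 + 6.5 + 8.5 + 6.5 + 1.5 = 31.5
(Check: W+ + W- = 45 should equal n(n+1)/2 = 45.)
Step 4: Test statistic W = min(W+, W-) = 13.5.
Step 5: Ties in |d|, so use the tie-corrected normal approximation.
        E[W] = n(n+1)/4 = 9*10/4 = 22.5.
        Tie groups: |d|=1 (t=2), |d|=7 (t=2), |d|=8 (t=2); sum(t^3 - t) = 18.
        Var[W] = n(n+1)(2n+1)/24 - sum(t^3-t)/48 = 1710/24 - 18/48 = 70.875.
        z = (W - E[W]) / sqrt(Var[W]) = (13.5 - 22.5) / 8.4187 = -1.0690.
        Two-sided p = 2*Phi(z) = 0.285049.
Step 6: alpha = 0.05. fail to reject H0.

W+ = 13.5, W- = 31.5, W = min = 13.5, p = 0.285049, fail to reject H0.


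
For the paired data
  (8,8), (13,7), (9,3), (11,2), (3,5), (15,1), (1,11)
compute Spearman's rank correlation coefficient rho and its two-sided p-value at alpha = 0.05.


Step 1: Rank x and y separately (midranks; no ties here).
rank(x): 8->3, 13->6, 9->4, 11->5, 3->2, 15->7, 1->1
rank(y): 8->6, 7->5, 3->3, 2->2, 5->4, 1->1, 11->7
Step 2: d_i = R_x(i) - R_y(i); compute d_i^2.
  (3-6)^2=9, (6-5)^2=1, (4-3)^2=1, (5-2)^2=9, (2-4)^2=4, (7-1)^2=36, (1-7)^2=36
sum(d^2) = 96.
Step 3: rho = 1 - 6*96 / (7*(7^2 - 1)) = 1 - 576/336 = -0.714286.
Step 4: Under H0, t = rho * sqrt((n-2)/(1-rho^2)) = -2.2822 ~ t(5).
Step 5: Two-sided p-value from the t-distribution with 5 df = 0.071344.
Step 6: alpha = 0.05. fail to reject H0.

rho = -0.7143, p = 0.071344, fail to reject H0 at alpha = 0.05.


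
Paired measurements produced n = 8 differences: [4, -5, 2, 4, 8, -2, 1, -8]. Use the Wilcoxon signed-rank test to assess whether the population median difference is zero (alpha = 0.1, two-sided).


Step 1: Drop any zero differences (none here) and take |d_i|.
|d| = [4, 5, 2, 4, 8, 2, 1, 8]
Step 2: Midrank |d_i| (ties get averaged ranks).
ranks: |4|->4.5, |5|->6, |2|->2.5, |4|->4.5, |8|->7.5, |2|->2.5, |1|->1, |8|->7.5
Step 3: Attach original signs; sum ranks with positive sign and with negative sign.
W+ = 4.5 + 2.5 + 4.5 + 7.5 + 1 = 20
W- = 6 + 2.5 + 7.5 = 16
(Check: W+ + W- = 36 should equal n(n+1)/2 = 36.)
Step 4: Test statistic W = min(W+, W-) = 16.
Step 5: Ties in |d|, so use the tie-corrected normal approximation.
        E[W] = n(n+1)/4 = 8*9/4 = 18.
        Tie groups: |d|=2 (t=2), |d|=4 (t=2), |d|=8 (t=2); sum(t^3 - t) = 18.
        Var[W] = n(n+1)(2n+1)/24 - sum(t^3-t)/48 = 1224/24 - 18/48 = 50.625.
        z = (W - E[W]) / sqrt(Var[W]) = (16 - 18) / 7.1151 = -0.2811.
        Two-sided p = 2*Phi(z) = 0.778640.
Step 6: alpha = 0.1. fail to reject H0.

W+ = 20, W- = 16, W = min = 16, p = 0.778640, fail to reject H0.


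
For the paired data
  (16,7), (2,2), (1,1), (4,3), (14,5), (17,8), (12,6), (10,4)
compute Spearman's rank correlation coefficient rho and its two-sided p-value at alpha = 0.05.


Step 1: Rank x and y separately (midranks; no ties here).
rank(x): 16->7, 2->2, 1->1, 4->3, 14->6, 17->8, 12->5, 10->4
rank(y): 7->7, 2->2, 1->1, 3->3, 5->5, 8->8, 6->6, 4->4
Step 2: d_i = R_x(i) - R_y(i); compute d_i^2.
  (7-7)^2=0, (2-2)^2=0, (1-1)^2=0, (3-3)^2=0, (6-5)^2=1, (8-8)^2=0, (5-6)^2=1, (4-4)^2=0
sum(d^2) = 2.
Step 3: rho = 1 - 6*2 / (8*(8^2 - 1)) = 1 - 12/504 = 0.976190.
Step 4: Under H0, t = rho * sqrt((n-2)/(1-rho^2)) = 11.0235 ~ t(6).
Step 5: Two-sided p-value from the t-distribution with 6 df = 0.000033.
Step 6: alpha = 0.05. reject H0.

rho = 0.9762, p = 0.000033, reject H0 at alpha = 0.05.


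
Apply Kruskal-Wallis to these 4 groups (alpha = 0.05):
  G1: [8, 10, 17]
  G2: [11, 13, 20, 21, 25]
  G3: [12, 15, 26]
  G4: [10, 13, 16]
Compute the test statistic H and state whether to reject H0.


Step 1: Combine all N = 14 observations and assign midranks.
sorted (value, group, rank): (8,G1,1), (10,G1,2.5), (10,G4,2.5), (11,G2,4), (12,G3,5), (13,G2,6.5), (13,G4,6.5), (15,G3,8), (16,G4,9), (17,G1,10), (20,G2,11), (21,G2,12), (25,G2,13), (26,G3,14)
Step 2: Sum ranks within each group.
R_1 = 13.5 (n_1 = 3)
R_2 = 46.5 (n_2 = 5)
R_3 = 27 (n_3 = 3)
R_4 = 18 (n_4 = 3)
Step 3: H = 12/(N(N+1)) * sum(R_i^2/n_i) - 3(N+1)
     = 12/(14*15) * (13.5^2/3 + 46.5^2/5 + 27^2/3 + 18^2/3) - 3*15
     = 0.057143 * 844.2 - 45
     = 3.240000.
Step 4: Ties present; correction factor C = 1 - 12/(14^3 - 14) = 0.995604. Corrected H = 3.240000 / 0.995604 = 3.254305.
Step 5: Under H0, H ~ chi^2(3); p-value = 0.354053.
Step 6: alpha = 0.05. fail to reject H0.

H = 3.2543, df = 3, p = 0.354053, fail to reject H0.


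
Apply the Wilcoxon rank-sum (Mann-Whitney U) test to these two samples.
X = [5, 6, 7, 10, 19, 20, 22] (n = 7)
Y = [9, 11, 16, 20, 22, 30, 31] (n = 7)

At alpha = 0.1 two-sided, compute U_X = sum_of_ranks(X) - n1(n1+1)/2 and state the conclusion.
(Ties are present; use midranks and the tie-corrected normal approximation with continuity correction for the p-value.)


Step 1: Combine and sort all 14 observations; assign midranks.
sorted (value, group): (5,X), (6,X), (7,X), (9,Y), (10,X), (11,Y), (16,Y), (19,X), (20,X), (20,Y), (22,X), (22,Y), (30,Y), (31,Y)
ranks: 5->1, 6->2, 7->3, 9->4, 10->5, 11->6, 16->7, 19->8, 20->9.5, 20->9.5, 22->11.5, 22->11.5, 30->13, 31->14
Step 2: Rank sum for X: R1 = 1 + 2 + 3 + 5 + 8 + 9.5 + 11.5 = 40.
Step 3: U_X = R1 - n1(n1+1)/2 = 40 - 7*8/2 = 40 - 28 = 12.
       U_Y = n1*n2 - U_X = 49 - 12 = 37.
Step 4: Ties are present, so use the tie-corrected normal approximation (with continuity correction) for the p-value.
Step 5: p-value = 0.124371; compare to alpha = 0.1. fail to reject H0.

U_X = 12, p = 0.124371, fail to reject H0 at alpha = 0.1.


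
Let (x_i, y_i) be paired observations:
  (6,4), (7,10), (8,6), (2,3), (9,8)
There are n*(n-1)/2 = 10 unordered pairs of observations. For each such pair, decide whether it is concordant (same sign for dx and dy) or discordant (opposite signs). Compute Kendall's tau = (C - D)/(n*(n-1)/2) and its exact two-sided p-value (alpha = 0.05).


Step 1: Enumerate the 10 unordered pairs (i,j) with i<j and classify each by sign(x_j-x_i) * sign(y_j-y_i).
  (1,2):dx=+1,dy=+6->C; (1,3):dx=+2,dy=+2->C; (1,4):dx=-4,dy=-1->C; (1,5):dx=+3,dy=+4->C
  (2,3):dx=+1,dy=-4->D; (2,4):dx=-5,dy=-7->C; (2,5):dx=+2,dy=-2->D; (3,4):dx=-6,dy=-3->C
  (3,5):dx=+1,dy=+2->C; (4,5):dx=+7,dy=+5->C
Step 2: C = 8, D = 2, total pairs = 10.
Step 3: tau = (C - D)/(n(n-1)/2) = (8 - 2)/10 = 0.600000.
Step 4: Exact two-sided p-value (enumerate n! = 120 permutations of y under H0): p = 0.233333.
Step 5: alpha = 0.05. fail to reject H0.

tau_b = 0.6000 (C=8, D=2), p = 0.233333, fail to reject H0.


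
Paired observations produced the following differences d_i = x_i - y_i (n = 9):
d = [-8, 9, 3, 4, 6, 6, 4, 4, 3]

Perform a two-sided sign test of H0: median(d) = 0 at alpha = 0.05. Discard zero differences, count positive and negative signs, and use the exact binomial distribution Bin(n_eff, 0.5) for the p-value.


Step 1: Discard zero differences. Original n = 9; n_eff = number of nonzero differences = 9.
Nonzero differences (with sign): -8, +9, +3, +4, +6, +6, +4, +4, +3
Step 2: Count signs: positive = 8, negative = 1.
Step 3: Under H0: P(positive) = 0.5, so the number of positives S ~ Bin(9, 0.5).
Step 4: Two-sided exact p-value = sum of Bin(9,0.5) probabilities at or below the observed probability = 0.039062.
Step 5: alpha = 0.05. reject H0.

n_eff = 9, pos = 8, neg = 1, p = 0.039062, reject H0.


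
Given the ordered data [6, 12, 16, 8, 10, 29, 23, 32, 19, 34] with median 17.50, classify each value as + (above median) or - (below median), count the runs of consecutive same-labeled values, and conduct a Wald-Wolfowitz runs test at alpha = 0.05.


Step 1: Compute median = 17.50; label A = above, B = below.
Labels in order: BBBBBAAAAA  (n_A = 5, n_B = 5)
Step 2: Count runs R = 2.
Step 3: Under H0 (random ordering), E[R] = 2*n_A*n_B/(n_A+n_B) + 1 = 2*5*5/10 + 1 = 6.0000.
        Var[R] = 2*n_A*n_B*(2*n_A*n_B - n_A - n_B) / ((n_A+n_B)^2 * (n_A+n_B-1)) = 2000/900 = 2.2222.
        SD[R] = 1.4907.
Step 4: Continuity-corrected z = (R + 0.5 - E[R]) / SD[R] = (2 + 0.5 - 6.0000) / 1.4907 = -2.3479.
Step 5: Two-sided p-value via normal approximation = 2*(1 - Phi(|z|)) = 0.018881.
Step 6: alpha = 0.05. reject H0.

R = 2, z = -2.3479, p = 0.018881, reject H0.


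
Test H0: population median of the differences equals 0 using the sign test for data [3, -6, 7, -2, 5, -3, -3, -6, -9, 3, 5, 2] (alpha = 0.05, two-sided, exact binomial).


Step 1: Discard zero differences. Original n = 12; n_eff = number of nonzero differences = 12.
Nonzero differences (with sign): +3, -6, +7, -2, +5, -3, -3, -6, -9, +3, +5, +2
Step 2: Count signs: positive = 6, negative = 6.
Step 3: Under H0: P(positive) = 0.5, so the number of positives S ~ Bin(12, 0.5).
Step 4: Two-sided exact p-value = sum of Bin(12,0.5) probabilities at or below the observed probability = 1.000000.
Step 5: alpha = 0.05. fail to reject H0.

n_eff = 12, pos = 6, neg = 6, p = 1.000000, fail to reject H0.


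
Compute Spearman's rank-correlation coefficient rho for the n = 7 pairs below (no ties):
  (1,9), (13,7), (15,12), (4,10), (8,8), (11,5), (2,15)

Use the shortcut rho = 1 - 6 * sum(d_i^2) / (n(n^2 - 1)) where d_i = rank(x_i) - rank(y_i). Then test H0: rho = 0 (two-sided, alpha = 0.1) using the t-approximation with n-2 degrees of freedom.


Step 1: Rank x and y separately (midranks; no ties here).
rank(x): 1->1, 13->6, 15->7, 4->3, 8->4, 11->5, 2->2
rank(y): 9->4, 7->2, 12->6, 10->5, 8->3, 5->1, 15->7
Step 2: d_i = R_x(i) - R_y(i); compute d_i^2.
  (1-4)^2=9, (6-2)^2=16, (7-6)^2=1, (3-5)^2=4, (4-3)^2=1, (5-1)^2=16, (2-7)^2=25
sum(d^2) = 72.
Step 3: rho = 1 - 6*72 / (7*(7^2 - 1)) = 1 - 432/336 = -0.285714.
Step 4: Under H0, t = rho * sqrt((n-2)/(1-rho^2)) = -0.6667 ~ t(5).
Step 5: Two-sided p-value from the t-distribution with 5 df = 0.534509.
Step 6: alpha = 0.1. fail to reject H0.

rho = -0.2857, p = 0.534509, fail to reject H0 at alpha = 0.1.


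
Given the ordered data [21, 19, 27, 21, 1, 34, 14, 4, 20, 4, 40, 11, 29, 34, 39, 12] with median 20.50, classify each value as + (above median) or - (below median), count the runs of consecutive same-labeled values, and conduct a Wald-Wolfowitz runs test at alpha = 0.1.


Step 1: Compute median = 20.50; label A = above, B = below.
Labels in order: ABAABABBBBABAAAB  (n_A = 8, n_B = 8)
Step 2: Count runs R = 10.
Step 3: Under H0 (random ordering), E[R] = 2*n_A*n_B/(n_A+n_B) + 1 = 2*8*8/16 + 1 = 9.0000.
        Var[R] = 2*n_A*n_B*(2*n_A*n_B - n_A - n_B) / ((n_A+n_B)^2 * (n_A+n_B-1)) = 14336/3840 = 3.7333.
        SD[R] = 1.9322.
Step 4: Continuity-corrected z = (R - 0.5 - E[R]) / SD[R] = (10 - 0.5 - 9.0000) / 1.9322 = 0.2588.
Step 5: Two-sided p-value via normal approximation = 2*(1 - Phi(|z|)) = 0.795809.
Step 6: alpha = 0.1. fail to reject H0.

R = 10, z = 0.2588, p = 0.795809, fail to reject H0.


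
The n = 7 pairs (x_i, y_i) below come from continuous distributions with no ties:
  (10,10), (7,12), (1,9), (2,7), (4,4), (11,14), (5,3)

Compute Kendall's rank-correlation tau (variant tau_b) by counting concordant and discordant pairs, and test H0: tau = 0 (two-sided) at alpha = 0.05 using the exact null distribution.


Step 1: Enumerate the 21 unordered pairs (i,j) with i<j and classify each by sign(x_j-x_i) * sign(y_j-y_i).
  (1,2):dx=-3,dy=+2->D; (1,3):dx=-9,dy=-1->C; (1,4):dx=-8,dy=-3->C; (1,5):dx=-6,dy=-6->C
  (1,6):dx=+1,dy=+4->C; (1,7):dx=-5,dy=-7->C; (2,3):dx=-6,dy=-3->C; (2,4):dx=-5,dy=-5->C
  (2,5):dx=-3,dy=-8->C; (2,6):dx=+4,dy=+2->C; (2,7):dx=-2,dy=-9->C; (3,4):dx=+1,dy=-2->D
  (3,5):dx=+3,dy=-5->D; (3,6):dx=+10,dy=+5->C; (3,7):dx=+4,dy=-6->D; (4,5):dx=+2,dy=-3->D
  (4,6):dx=+9,dy=+7->C; (4,7):dx=+3,dy=-4->D; (5,6):dx=+7,dy=+10->C; (5,7):dx=+1,dy=-1->D
  (6,7):dx=-6,dy=-11->C
Step 2: C = 14, D = 7, total pairs = 21.
Step 3: tau = (C - D)/(n(n-1)/2) = (14 - 7)/21 = 0.333333.
Step 4: Exact two-sided p-value (enumerate n! = 5040 permutations of y under H0): p = 0.381349.
Step 5: alpha = 0.05. fail to reject H0.

tau_b = 0.3333 (C=14, D=7), p = 0.381349, fail to reject H0.


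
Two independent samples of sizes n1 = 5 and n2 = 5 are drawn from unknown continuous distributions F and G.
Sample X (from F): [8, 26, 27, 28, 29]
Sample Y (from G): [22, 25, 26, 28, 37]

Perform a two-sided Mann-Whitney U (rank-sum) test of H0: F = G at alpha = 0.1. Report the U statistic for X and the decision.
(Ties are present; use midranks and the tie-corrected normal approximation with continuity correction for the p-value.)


Step 1: Combine and sort all 10 observations; assign midranks.
sorted (value, group): (8,X), (22,Y), (25,Y), (26,X), (26,Y), (27,X), (28,X), (28,Y), (29,X), (37,Y)
ranks: 8->1, 22->2, 25->3, 26->4.5, 26->4.5, 27->6, 28->7.5, 28->7.5, 29->9, 37->10
Step 2: Rank sum for X: R1 = 1 + 4.5 + 6 + 7.5 + 9 = 28.
Step 3: U_X = R1 - n1(n1+1)/2 = 28 - 5*6/2 = 28 - 15 = 13.
       U_Y = n1*n2 - U_X = 25 - 13 = 12.
Step 4: Ties are present, so use the tie-corrected normal approximation (with continuity correction) for the p-value.
Step 5: p-value = 1.000000; compare to alpha = 0.1. fail to reject H0.

U_X = 13, p = 1.000000, fail to reject H0 at alpha = 0.1.


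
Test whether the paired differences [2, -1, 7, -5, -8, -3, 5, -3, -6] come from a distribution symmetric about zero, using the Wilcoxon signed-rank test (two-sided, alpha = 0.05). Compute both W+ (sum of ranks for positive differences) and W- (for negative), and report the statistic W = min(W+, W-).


Step 1: Drop any zero differences (none here) and take |d_i|.
|d| = [2, 1, 7, 5, 8, 3, 5, 3, 6]
Step 2: Midrank |d_i| (ties get averaged ranks).
ranks: |2|->2, |1|->1, |7|->8, |5|->5.5, |8|->9, |3|->3.5, |5|->5.5, |3|->3.5, |6|->7
Step 3: Attach original signs; sum ranks with positive sign and with negative sign.
W+ = 2 + 8 + 5.5 = 15.5
W- = 1 + 5.5 + 9 + 3.5 + 3.5 + 7 = 29.5
(Check: W+ + W- = 45 should equal n(n+1)/2 = 45.)
Step 4: Test statistic W = min(W+, W-) = 15.5.
Step 5: Ties in |d|, so use the tie-corrected normal approximation.
        E[W] = n(n+1)/4 = 9*10/4 = 22.5.
        Tie groups: |d|=3 (t=2), |d|=5 (t=2); sum(t^3 - t) = 12.
        Var[W] = n(n+1)(2n+1)/24 - sum(t^3-t)/48 = 1710/24 - 12/48 = 71.
        z = (W - E[W]) / sqrt(Var[W]) = (15.5 - 22.5) / 8.4261 = -0.8307.
        Two-sided p = 2*Phi(z) = 0.406116.
Step 6: alpha = 0.05. fail to reject H0.

W+ = 15.5, W- = 29.5, W = min = 15.5, p = 0.406116, fail to reject H0.


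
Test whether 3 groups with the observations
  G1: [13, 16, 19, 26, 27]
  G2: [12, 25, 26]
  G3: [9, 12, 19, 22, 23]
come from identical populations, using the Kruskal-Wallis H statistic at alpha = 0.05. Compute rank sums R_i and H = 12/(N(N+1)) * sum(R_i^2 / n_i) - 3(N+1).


Step 1: Combine all N = 13 observations and assign midranks.
sorted (value, group, rank): (9,G3,1), (12,G2,2.5), (12,G3,2.5), (13,G1,4), (16,G1,5), (19,G1,6.5), (19,G3,6.5), (22,G3,8), (23,G3,9), (25,G2,10), (26,G1,11.5), (26,G2,11.5), (27,G1,13)
Step 2: Sum ranks within each group.
R_1 = 40 (n_1 = 5)
R_2 = 24 (n_2 = 3)
R_3 = 27 (n_3 = 5)
Step 3: H = 12/(N(N+1)) * sum(R_i^2/n_i) - 3(N+1)
     = 12/(13*14) * (40^2/5 + 24^2/3 + 27^2/5) - 3*14
     = 0.065934 * 657.8 - 42
     = 1.371429.
Step 4: Ties present; correction factor C = 1 - 18/(13^3 - 13) = 0.991758. Corrected H = 1.371429 / 0.991758 = 1.382825.
Step 5: Under H0, H ~ chi^2(2); p-value = 0.500868.
Step 6: alpha = 0.05. fail to reject H0.

H = 1.3828, df = 2, p = 0.500868, fail to reject H0.


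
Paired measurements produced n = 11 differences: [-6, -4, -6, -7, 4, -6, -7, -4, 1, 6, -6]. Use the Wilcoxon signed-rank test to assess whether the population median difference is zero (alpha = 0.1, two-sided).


Step 1: Drop any zero differences (none here) and take |d_i|.
|d| = [6, 4, 6, 7, 4, 6, 7, 4, 1, 6, 6]
Step 2: Midrank |d_i| (ties get averaged ranks).
ranks: |6|->7, |4|->3, |6|->7, |7|->10.5, |4|->3, |6|->7, |7|->10.5, |4|->3, |1|->1, |6|->7, |6|->7
Step 3: Attach original signs; sum ranks with positive sign and with negative sign.
W+ = 3 + 1 + 7 = 11
W- = 7 + 3 + 7 + 10.5 + 7 + 10.5 + 3 + 7 = 55
(Check: W+ + W- = 66 should equal n(n+1)/2 = 66.)
Step 4: Test statistic W = min(W+, W-) = 11.
Step 5: Ties in |d|, so use the tie-corrected normal approximation.
        E[W] = n(n+1)/4 = 11*12/4 = 33.
        Tie groups: |d|=4 (t=3), |d|=6 (t=5), |d|=7 (t=2); sum(t^3 - t) = 150.
        Var[W] = n(n+1)(2n+1)/24 - sum(t^3-t)/48 = 3036/24 - 150/48 = 123.375.
        z = (W - E[W]) / sqrt(Var[W]) = (11 - 33) / 11.1074 = -1.9807.
        Two-sided p = 2*Phi(z) = 0.047630.
Step 6: alpha = 0.1. reject H0.

W+ = 11, W- = 55, W = min = 11, p = 0.047630, reject H0.
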